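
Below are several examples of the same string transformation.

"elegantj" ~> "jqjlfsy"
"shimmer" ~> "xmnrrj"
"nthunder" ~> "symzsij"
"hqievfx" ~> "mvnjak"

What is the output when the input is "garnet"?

lfwsj

Rule — shift every letter 5 places forward in the alphabet (wrapping around), then delete the last character.
Applying that to "garnet" gives "lfwsj".
(Check on "hqievfx": → "mvnjakc" → "mvnjak" ✓)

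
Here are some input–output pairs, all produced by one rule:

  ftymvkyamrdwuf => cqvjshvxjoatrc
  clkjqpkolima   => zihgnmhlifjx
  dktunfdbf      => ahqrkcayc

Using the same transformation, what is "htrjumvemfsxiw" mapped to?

eqogrjsbjcpuft

The pattern: shift every letter 3 places backward in the alphabet (wrapping around).
Applying that to "htrjumvemfsxiw" gives "eqogrjsbjcpuft".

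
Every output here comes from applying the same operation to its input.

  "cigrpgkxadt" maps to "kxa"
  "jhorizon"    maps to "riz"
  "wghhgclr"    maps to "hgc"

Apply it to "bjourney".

Each output is the input with this applied: move the last 2 characters to the front (rotate right by 2), then keep only the last 3 characters.
For "bjourney", step one produces "eybjourn"; step two turns that into "urn".
(Check on "jhorizon": → "onjhoriz" → "riz" ✓)

urn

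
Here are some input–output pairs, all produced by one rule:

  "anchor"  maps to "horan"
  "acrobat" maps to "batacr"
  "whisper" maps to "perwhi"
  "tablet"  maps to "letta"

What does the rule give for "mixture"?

uremix

What's happening: move the last 3 characters to the front (rotate right by 3), then delete the last character.
For "mixture", step one produces "uremixt"; step two turns that into "uremix".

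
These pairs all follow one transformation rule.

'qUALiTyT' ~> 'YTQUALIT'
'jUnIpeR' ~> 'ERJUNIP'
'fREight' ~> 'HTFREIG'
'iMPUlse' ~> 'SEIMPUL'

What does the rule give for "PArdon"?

Looking at the pairs, the operation is to move the last 2 characters to the front (rotate right by 2), then convert every letter to uppercase.
"PArdon" → "ONPARD".
(Check on "jUnIpeR": → "eRjUnIp" → "ERJUNIP" ✓)

ONPARD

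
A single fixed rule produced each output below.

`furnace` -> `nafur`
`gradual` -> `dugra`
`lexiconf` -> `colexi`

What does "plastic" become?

stpla

What's happening: delete the last 2 characters, then move the last 2 characters to the front (rotate right by 2).
"plastic" → "plast" → "stpla".
(Check on "lexiconf": → "lexico" → "colexi" ✓)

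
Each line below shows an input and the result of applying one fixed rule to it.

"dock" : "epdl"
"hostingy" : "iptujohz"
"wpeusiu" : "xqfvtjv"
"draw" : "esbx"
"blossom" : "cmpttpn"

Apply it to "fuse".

Rule — shift every letter 1 place forward in the alphabet (wrapping around).
For "fuse" the result is "gvtf".

gvtf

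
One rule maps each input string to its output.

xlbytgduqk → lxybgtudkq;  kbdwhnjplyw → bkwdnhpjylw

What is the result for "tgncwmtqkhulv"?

Looking at the pairs, the operation is to swap each adjacent pair of characters (1↔2, 3↔4, ...).
Applying that to "tgncwmtqkhulv" gives "gtcnmwqthkluv".

gtcnmwqthkluv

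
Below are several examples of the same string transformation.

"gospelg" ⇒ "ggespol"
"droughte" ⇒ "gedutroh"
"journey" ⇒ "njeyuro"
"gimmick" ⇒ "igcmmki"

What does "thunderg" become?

gedutrnh

The transformation: sort the characters into reverse alphabetical order, then move the last 3 characters to the front (rotate right by 3).
Working it through for "thunderg": intermediate "utrnhged", final "gedutrnh".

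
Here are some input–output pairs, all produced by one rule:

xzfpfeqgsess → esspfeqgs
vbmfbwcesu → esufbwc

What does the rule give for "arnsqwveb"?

Each output is the input with this applied: delete the first 3 characters, then move the last 3 characters to the front (rotate right by 3).
Applying both steps to "arnsqwveb": "sqwveb", then "vebsqw".

vebsqw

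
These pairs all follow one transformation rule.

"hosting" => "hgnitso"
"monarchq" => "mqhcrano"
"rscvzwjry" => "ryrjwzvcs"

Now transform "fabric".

fcirba

In each case the input is transformed by: reverse the string, then move the last character to the front.
On "fabric": the first step gives "cirbaf", and the second then gives "fcirba".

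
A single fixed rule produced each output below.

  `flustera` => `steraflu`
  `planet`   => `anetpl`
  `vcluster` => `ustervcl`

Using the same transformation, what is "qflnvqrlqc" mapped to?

Each output is the input with this applied: move the last character to the front, then swap the front and back halves of the string.
On "qflnvqrlqc": the first step gives "cqflnvqrlq", and the second then gives "vqrlqcqfln".

vqrlqcqfln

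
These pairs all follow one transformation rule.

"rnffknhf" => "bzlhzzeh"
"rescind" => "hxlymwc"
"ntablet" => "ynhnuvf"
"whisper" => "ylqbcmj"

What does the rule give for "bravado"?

xivlupu

Rule — move the last 2 characters to the front (rotate right by 2), then shift every letter 6 places backward in the alphabet (wrapping around).
On "bravado": the first step gives "dobrava", and the second then gives "xivlupu".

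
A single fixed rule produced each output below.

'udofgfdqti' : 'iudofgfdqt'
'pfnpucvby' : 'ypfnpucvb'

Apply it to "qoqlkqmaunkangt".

What's happening: move the last character to the front.
For "qoqlkqmaunkangt" the result is "tqoqlkqmaunkang".

tqoqlkqmaunkang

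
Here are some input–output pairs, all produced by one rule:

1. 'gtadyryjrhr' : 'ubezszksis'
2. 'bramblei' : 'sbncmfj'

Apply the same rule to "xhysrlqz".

Rule — shift every letter 1 place forward in the alphabet (wrapping around), then delete the first character.
Doing the same to "xhysrlqz": "iztsmra".
(Check on "gtadyryjrhr": → "hubezszksis" → "ubezszksis" ✓)

iztsmra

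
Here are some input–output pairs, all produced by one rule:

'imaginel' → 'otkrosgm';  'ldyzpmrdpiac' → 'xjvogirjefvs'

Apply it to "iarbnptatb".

The rule is to swap the front and back halves of the string, then shift every letter 6 places forward in the alphabet (wrapping around).
"iarbnptatb" → "vzgzhogxht".
(Check on "imaginel": → "inelimag" → "otkrosgm" ✓)

vzgzhogxht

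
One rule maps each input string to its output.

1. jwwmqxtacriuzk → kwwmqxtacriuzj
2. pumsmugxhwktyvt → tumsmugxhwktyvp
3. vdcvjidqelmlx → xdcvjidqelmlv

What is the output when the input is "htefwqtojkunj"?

jtefwqtojkunh

The transformation: swap the first and last characters.
Doing the same to "htefwqtojkunj": "jtefwqtojkunh".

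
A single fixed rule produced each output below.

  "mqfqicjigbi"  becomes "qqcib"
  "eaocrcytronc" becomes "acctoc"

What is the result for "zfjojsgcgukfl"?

foscuf

The pattern: keep every other character starting from the second (positions 2nd, 4th, 6th, ...).
On "zfjojsgcgukfl" that produces "foscuf".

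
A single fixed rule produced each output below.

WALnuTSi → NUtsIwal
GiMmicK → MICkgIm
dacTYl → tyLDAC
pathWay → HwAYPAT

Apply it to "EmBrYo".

RyOeMb

Each output is the input with this applied: flip the case of every letter, then move the first 3 characters to the end (rotate left by 3).
On "EmBrYo" that produces "RyOeMb".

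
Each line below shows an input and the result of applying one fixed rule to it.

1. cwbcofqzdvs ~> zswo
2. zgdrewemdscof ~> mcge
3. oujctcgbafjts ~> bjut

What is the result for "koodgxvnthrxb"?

nrog

What's happening: keep one character in every 3, starting at position 2 (positions 2nd, 5th, 8th, ...), then swap the front and back halves of the string.
Working it through for "koodgxvnthrxb": intermediate "ognr", final "nrog".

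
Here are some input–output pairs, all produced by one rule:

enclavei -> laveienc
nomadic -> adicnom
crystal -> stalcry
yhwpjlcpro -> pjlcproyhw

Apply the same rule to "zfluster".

usterzfl

Rule — move the first 3 characters to the end (rotate left by 3).
So "zfluster" becomes "usterzfl".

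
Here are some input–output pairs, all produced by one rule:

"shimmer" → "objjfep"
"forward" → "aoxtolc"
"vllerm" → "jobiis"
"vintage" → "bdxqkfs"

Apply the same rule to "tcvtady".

The pattern: reverse the string, then shift every letter 3 places backward in the alphabet (wrapping around).
For "tcvtady", step one produces "ydatvct"; step two turns that into "vaxqszq".

vaxqszq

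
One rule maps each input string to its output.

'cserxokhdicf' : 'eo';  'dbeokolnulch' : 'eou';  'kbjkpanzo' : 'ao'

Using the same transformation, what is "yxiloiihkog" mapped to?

Looking at the pairs, the operation is to keep one character in every 3, starting at position 3 (positions 3rd, 6th, 9th, ...), then keep only the vowels.
Working it through for "yxiloiihkog": intermediate "iik", final "ii".

ii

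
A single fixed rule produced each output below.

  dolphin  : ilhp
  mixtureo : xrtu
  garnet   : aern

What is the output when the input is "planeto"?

taen

The rule is to take characters alternately from the front and the back (1st, last, 2nd, 2nd-last, ...), then keep only the last 4 characters.
Starting from "planeto": after the first operation, "poltaen"; after the second, "taen".
(Check on "dolphin": → "dnoilhp" → "ilhp" ✓)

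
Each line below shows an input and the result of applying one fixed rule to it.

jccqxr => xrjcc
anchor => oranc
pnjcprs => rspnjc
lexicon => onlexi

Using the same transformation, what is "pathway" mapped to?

aypath

The pattern: move the last 3 characters to the front (rotate right by 3), then delete the first character.
On "pathway" that produces "aypath".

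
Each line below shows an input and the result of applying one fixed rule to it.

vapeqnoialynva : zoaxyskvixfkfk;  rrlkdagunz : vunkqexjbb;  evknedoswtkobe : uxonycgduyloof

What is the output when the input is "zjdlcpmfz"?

nvmzwpjjt

The transformation: move the first 2 characters to the end (rotate left by 2), then shift every letter 10 places forward in the alphabet (wrapping around).
Applying both steps to "zjdlcpmfz": "dlcpmfzzj", then "nvmzwpjjt".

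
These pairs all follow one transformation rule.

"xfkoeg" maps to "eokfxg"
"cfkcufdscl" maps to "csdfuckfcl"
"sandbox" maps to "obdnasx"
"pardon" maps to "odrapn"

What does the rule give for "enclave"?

Looking at the pairs, the operation is to reverse the string, then move the first character to the end.
On "enclave": the first step gives "evalcne", and the second then gives "valcnee".

valcnee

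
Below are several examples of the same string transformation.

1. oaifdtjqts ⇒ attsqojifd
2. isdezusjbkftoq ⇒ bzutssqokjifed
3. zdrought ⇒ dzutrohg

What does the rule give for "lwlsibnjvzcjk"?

bzwvsnllkjjic

Each output is the input with this applied: sort the characters into reverse alphabetical order, then move the last character to the front.
For "lwlsibnjvzcjk", step one produces "zwvsnllkjjicb"; step two turns that into "bzwvsnllkjjic".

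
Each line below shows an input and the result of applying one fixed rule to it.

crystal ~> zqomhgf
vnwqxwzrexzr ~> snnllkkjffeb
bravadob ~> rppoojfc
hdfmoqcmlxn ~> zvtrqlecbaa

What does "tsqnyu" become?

The pattern: shift every letter 12 places backward in the alphabet (wrapping around), then sort the characters into reverse alphabetical order.
Applying both steps to "tsqnyu": "hgebmi", then "mihgeb".

mihgeb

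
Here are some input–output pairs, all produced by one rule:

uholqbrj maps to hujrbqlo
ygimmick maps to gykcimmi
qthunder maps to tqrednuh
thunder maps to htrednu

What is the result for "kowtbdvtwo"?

okowtvdbtw

The pattern: move the first 2 characters to the end (rotate left by 2), then reverse the string.
Working it through for "kowtbdvtwo": intermediate "wtbdvtwoko", final "okowtvdbtw".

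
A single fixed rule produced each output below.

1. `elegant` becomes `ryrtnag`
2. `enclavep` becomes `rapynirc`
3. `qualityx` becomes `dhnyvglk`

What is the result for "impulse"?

vzchyfr

In each case the input is transformed by: shift every letter 13 places forward in the alphabet (wrapping around) — i.e. ROT13.
Applying that to "impulse" gives "vzchyfr".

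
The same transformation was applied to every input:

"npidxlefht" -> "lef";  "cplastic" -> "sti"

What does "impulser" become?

The pattern: swap the front and back halves of the string, then keep only the first 3 characters.
So "impulser" becomes "lse".

lse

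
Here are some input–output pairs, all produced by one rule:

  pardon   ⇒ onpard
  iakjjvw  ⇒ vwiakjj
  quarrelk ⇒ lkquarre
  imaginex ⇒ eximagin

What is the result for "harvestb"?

Each output is the input with this applied: move the last 2 characters to the front (rotate right by 2).
For "harvestb" the result is "tbharves".

tbharves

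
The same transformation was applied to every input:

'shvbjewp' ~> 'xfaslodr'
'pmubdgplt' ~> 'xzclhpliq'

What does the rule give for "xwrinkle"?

ejghatsn

Looking at the pairs, the operation is to shift every letter 4 places backward in the alphabet (wrapping around), then move the first 3 characters to the end (rotate left by 3).
"xwrinkle" → "tsnejgha" → "ejghatsn".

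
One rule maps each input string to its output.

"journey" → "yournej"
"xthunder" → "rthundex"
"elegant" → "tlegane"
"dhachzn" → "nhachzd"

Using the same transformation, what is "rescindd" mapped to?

Rule — swap the first and last characters.
So "rescindd" becomes "descindr".

descindr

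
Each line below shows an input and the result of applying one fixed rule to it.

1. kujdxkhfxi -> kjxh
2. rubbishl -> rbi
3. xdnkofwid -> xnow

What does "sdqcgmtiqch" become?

sqgtq

The transformation: delete the last 2 characters, then keep every other character starting from the first (positions 1st, 3rd, 5th, ...).
For "sdqcgmtiqch", step one produces "sdqcgmtiq"; step two turns that into "sqgtq".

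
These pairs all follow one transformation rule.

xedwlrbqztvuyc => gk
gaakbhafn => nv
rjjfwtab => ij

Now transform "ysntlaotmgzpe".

The transformation: shift every letter 8 places forward in the alphabet (wrapping around), then keep only the last 2 characters.
So "ysntlaotmgzpe" becomes "xm".

xm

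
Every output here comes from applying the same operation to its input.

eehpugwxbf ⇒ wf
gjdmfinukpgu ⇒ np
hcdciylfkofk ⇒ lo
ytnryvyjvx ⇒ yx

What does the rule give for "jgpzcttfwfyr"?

Looking at the pairs, the operation is to keep one character in every 3, starting at position 1 (positions 1st, 4th, 7th, ...), then delete the first 2 characters.
Working it through for "jgpzcttfwfyr": intermediate "jztf", final "tf".

tf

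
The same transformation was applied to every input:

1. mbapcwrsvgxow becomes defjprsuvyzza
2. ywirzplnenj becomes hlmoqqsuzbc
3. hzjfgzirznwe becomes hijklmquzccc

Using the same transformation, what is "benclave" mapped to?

defhhoqy

Rule — sort the characters into alphabetical order, then shift every letter 3 places forward in the alphabet (wrapping around).
Starting from "benclave": after the first operation, "abceelnv"; after the second, "defhhoqy".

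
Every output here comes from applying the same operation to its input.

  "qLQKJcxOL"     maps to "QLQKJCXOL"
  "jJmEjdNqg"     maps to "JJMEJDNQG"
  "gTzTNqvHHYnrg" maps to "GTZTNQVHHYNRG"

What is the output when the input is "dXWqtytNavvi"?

Each output is the input with this applied: convert every letter to uppercase.
For "dXWqtytNavvi" the result is "DXWQTYTNAVVI".

DXWQTYTNAVVI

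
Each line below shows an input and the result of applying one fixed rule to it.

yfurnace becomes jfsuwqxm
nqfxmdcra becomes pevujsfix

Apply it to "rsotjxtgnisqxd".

Rule — shift every letter 8 places backward in the alphabet (wrapping around), then move the first 3 characters to the end (rotate left by 3).
Starting from "rsotjxtgnisqxd": after the first operation, "jkglbplyfakipv"; after the second, "lbplyfakipvjkg".
(Check on "nqfxmdcra": → "fixpevujs" → "pevujsfix" ✓)

lbplyfakipvjkg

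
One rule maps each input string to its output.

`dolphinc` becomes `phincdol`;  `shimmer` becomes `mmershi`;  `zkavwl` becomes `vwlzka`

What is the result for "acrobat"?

In each case the input is transformed by: move the first 3 characters to the end (rotate left by 3).
On "acrobat" that produces "obatacr".

obatacr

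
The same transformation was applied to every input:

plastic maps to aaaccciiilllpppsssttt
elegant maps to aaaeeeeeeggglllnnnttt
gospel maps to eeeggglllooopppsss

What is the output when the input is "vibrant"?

The rule is to sort the characters into alphabetical order, then repeat every character 3 times.
So "vibrant" becomes "aaabbbiiinnnrrrtttvvv".

aaabbbiiinnnrrrtttvvv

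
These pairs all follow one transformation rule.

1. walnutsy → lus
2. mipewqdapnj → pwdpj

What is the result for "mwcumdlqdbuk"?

What's happening: delete the first 2 characters, then keep every other character starting from the first (positions 1st, 3rd, 5th, ...).
Starting from "mwcumdlqdbuk": after the first operation, "cumdlqdbuk"; after the second, "cmldu".

cmldu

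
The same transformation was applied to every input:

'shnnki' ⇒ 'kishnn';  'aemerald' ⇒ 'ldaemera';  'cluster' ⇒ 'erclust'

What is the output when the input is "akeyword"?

rdakeywo

Looking at the pairs, the operation is to move the last 2 characters to the front (rotate right by 2).
Applying that to "akeyword" gives "rdakeywo".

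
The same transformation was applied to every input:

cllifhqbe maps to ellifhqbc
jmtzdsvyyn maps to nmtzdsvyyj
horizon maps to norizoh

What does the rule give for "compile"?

eompilc

The pattern: swap the first and last characters.
"compile" → "eompilc".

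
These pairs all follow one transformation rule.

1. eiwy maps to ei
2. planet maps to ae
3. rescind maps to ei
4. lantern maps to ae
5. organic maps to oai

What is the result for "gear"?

ea

In each case the input is transformed by: keep only the vowels.
Doing the same to "gear": "ea".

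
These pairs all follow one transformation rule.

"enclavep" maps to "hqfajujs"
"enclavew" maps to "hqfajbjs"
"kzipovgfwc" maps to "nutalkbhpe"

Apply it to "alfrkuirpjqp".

kwpznwuovufq

What's happening: move the first 2 characters to the end (rotate left by 2), then shift every letter 5 places forward in the alphabet (wrapping around).
Applying both steps to "alfrkuirpjqp": "frkuirpjqpal", then "kwpznwuovufq".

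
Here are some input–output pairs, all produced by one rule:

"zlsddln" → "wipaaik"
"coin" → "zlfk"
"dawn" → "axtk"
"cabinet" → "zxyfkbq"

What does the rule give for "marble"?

Rule — shift every letter 3 places backward in the alphabet (wrapping around).
So "marble" becomes "jxoyib".

jxoyib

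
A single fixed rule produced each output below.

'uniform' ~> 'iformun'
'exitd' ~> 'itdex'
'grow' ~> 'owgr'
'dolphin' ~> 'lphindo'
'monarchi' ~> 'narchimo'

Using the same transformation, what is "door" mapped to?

The transformation: move the first 2 characters to the end (rotate left by 2).
On "door" that produces "ordo".

ordo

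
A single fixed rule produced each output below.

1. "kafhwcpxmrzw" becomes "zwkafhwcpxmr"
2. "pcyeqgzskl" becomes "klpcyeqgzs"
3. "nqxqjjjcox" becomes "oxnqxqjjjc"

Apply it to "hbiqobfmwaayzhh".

hhhbiqobfmwaayz

In each case the input is transformed by: move the last 2 characters to the front (rotate right by 2).
For "hbiqobfmwaayzhh" the result is "hhhbiqobfmwaayz".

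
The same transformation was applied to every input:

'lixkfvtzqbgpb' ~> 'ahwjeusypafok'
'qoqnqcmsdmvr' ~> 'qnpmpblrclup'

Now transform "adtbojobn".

Each output is the input with this applied: swap the first and last characters, then shift every letter 1 place backward in the alphabet (wrapping around).
"adtbojobn" → "ndtbojoba" → "mcsaninaz".

mcsaninaz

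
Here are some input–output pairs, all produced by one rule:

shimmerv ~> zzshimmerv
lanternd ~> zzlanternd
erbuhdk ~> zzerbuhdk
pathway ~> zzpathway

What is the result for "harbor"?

zzharbor

Each output is the input with this applied: prepend "zz".
Doing the same to "harbor": "zzharbor".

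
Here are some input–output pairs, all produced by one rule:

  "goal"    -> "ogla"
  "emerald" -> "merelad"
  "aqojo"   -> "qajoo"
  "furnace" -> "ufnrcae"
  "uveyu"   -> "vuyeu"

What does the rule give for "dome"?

odem

Rule — swap each adjacent pair of characters (1↔2, 3↔4, ...).
So "dome" becomes "odem".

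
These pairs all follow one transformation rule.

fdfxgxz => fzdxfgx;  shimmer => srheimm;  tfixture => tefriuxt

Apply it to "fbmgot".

Rule — take characters alternately from the front and the back (1st, last, 2nd, 2nd-last, ...).
Applying that to "fbmgot" gives "ftbomg".

ftbomg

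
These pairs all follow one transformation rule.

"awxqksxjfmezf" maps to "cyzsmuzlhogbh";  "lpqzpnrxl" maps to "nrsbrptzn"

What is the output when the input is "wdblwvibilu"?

yfdnyxkdknw

Looking at the pairs, the operation is to shift every letter 2 places forward in the alphabet (wrapping around).
Applying that to "wdblwvibilu" gives "yfdnyxkdknw".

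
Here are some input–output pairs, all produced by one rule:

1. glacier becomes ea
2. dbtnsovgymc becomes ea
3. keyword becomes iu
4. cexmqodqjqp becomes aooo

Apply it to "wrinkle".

ui

Rule — shift every letter 2 places backward in the alphabet (wrapping around), then keep only the vowels.
Starting from "wrinkle": after the first operation, "upglijc"; after the second, "ui".
(Check on "glacier": → "ejyagcp" → "ea" ✓)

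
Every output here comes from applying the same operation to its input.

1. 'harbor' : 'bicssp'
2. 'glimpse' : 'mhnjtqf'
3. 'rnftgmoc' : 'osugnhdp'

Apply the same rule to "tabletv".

bumcufw

Each output is the input with this applied: shift every letter 1 place forward in the alphabet (wrapping around), then swap each adjacent pair of characters (1↔2, 3↔4, ...).
Working it through for "tabletv": intermediate "ubcmfuw", final "bumcufw".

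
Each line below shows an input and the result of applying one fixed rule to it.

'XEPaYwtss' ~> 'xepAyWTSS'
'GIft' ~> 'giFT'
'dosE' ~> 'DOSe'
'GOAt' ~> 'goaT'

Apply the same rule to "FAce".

Each output is the input with this applied: flip the case of every letter.
Doing the same to "FAce": "faCE".

faCE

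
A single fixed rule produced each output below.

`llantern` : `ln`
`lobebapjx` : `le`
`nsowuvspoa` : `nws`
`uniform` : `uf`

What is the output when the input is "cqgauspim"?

The pattern: keep one character in every 3, starting at position 1 (positions 1st, 4th, 7th, ...), then delete the last character.
For "cqgauspim", step one produces "cap"; step two turns that into "ca".

ca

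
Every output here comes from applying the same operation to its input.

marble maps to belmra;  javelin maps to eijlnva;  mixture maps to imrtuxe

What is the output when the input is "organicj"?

Rule — sort the characters into alphabetical order, then move the first character to the end.
Starting from "organicj": after the first operation, "acgijnor"; after the second, "cgijnora".

cgijnora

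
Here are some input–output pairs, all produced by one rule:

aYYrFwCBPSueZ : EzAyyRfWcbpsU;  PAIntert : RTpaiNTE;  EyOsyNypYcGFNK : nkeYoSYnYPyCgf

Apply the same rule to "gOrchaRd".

rDGoRCHA

The transformation: move the last 2 characters to the front (rotate right by 2), then flip the case of every letter.
On "gOrchaRd" that produces "rDGoRCHA".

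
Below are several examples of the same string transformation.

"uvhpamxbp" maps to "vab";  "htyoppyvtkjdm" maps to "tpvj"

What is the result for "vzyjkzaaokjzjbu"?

zkajb

In each case the input is transformed by: keep one character in every 3, starting at position 2 (positions 2nd, 5th, 8th, ...).
On "vzyjkzaaokjzjbu" that produces "zkajb".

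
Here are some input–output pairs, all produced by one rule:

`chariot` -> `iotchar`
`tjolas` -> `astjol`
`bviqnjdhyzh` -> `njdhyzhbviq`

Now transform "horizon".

zonhori

The pattern: move the first 3 characters to the end (rotate left by 3), then move the first character to the end.
Working it through for "horizon": intermediate "izonhor", final "zonhori".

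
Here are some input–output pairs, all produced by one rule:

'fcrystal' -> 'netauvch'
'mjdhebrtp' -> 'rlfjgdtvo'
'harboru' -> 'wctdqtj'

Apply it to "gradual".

What's happening: shift every letter 2 places forward in the alphabet (wrapping around), then swap the first and last characters.
For "gradual", step one produces "itcfwcn"; step two turns that into "ntcfwci".
(Check on "mjdhebrtp": → "olfjgdtvr" → "rlfjgdtvo" ✓)

ntcfwci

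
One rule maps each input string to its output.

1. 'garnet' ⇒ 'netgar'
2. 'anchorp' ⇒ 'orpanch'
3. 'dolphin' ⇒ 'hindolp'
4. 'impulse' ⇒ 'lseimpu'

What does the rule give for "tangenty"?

Rule — move the last 3 characters to the front (rotate right by 3).
Doing the same to "tangenty": "ntytange".

ntytange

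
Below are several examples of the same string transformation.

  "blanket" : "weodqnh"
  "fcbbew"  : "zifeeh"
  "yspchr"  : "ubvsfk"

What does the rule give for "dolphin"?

qgroskl

Rule — shift every letter 3 places forward in the alphabet (wrapping around), then move the last character to the front.
So "dolphin" becomes "qgroskl".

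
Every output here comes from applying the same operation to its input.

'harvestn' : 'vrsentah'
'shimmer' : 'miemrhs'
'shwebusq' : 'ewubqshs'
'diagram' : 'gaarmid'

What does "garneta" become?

The transformation: swap each adjacent pair of characters (1↔2, 3↔4, ...), then move the first 2 characters to the end (rotate left by 2).
Applying that to "garneta" gives "nrteaag".

nrteaag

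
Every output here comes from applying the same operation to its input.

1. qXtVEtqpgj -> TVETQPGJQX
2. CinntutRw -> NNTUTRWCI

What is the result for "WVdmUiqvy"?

DMUIQVYWV

Rule — move the first 2 characters to the end (rotate left by 2), then convert every letter to uppercase.
Starting from "WVdmUiqvy": after the first operation, "dmUiqvyWV"; after the second, "DMUIQVYWV".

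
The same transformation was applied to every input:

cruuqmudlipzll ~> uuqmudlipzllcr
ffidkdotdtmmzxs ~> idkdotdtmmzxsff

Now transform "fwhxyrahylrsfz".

hxyrahylrsfzfw

The pattern: move the first 2 characters to the end (rotate left by 2).
"fwhxyrahylrsfz" → "hxyrahylrsfzfw".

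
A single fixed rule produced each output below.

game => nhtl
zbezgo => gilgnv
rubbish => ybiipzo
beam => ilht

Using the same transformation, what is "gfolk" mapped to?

The transformation: shift every letter 7 places forward in the alphabet (wrapping around).
So "gfolk" becomes "nmvsr".

nmvsr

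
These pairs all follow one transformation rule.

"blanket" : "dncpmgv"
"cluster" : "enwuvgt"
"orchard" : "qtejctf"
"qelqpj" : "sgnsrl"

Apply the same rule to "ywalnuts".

aycnpwvu

Each output is the input with this applied: shift every letter 2 places forward in the alphabet (wrapping around).
Applying that to "ywalnuts" gives "aycnpwvu".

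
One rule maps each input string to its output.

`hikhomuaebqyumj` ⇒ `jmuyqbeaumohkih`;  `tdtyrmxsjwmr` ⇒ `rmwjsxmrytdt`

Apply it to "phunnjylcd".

dclyjnnuhp

The transformation: reverse the string.
Applying that to "phunnjylcd" gives "dclyjnnuhp".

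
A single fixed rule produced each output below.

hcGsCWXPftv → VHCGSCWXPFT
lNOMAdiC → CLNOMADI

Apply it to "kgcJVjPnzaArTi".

IKGCJVJPNZAART

In each case the input is transformed by: move the last character to the front, then convert every letter to uppercase.
Applying both steps to "kgcJVjPnzaArTi": "ikgcJVjPnzaArT", then "IKGCJVJPNZAART".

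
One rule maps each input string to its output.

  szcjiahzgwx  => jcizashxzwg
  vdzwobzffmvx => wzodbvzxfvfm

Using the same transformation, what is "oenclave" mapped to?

cnleaove

The transformation: move the first 3 characters to the end (rotate left by 3), then take characters alternately from the front and the back (1st, last, 2nd, 2nd-last, ...).
Applying both steps to "oenclave": "claveoen", then "cnleaove".
(Check on "vdzwobzffmvx": → "wobzffmvxvdz" → "wzodbvzxfvfm" ✓)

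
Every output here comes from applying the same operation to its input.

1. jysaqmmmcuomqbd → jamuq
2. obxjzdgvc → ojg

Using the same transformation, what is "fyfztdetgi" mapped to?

Each output is the input with this applied: keep one character in every 3, starting at position 1 (positions 1st, 4th, 7th, ...).
Doing the same to "fyfztdetgi": "fzei".

fzei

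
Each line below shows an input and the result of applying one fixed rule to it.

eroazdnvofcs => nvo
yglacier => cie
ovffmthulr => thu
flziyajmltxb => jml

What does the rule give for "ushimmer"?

What's happening: swap the front and back halves of the string, then keep only the first 3 characters.
Working it through for "ushimmer": intermediate "mmerushi", final "mme".

mme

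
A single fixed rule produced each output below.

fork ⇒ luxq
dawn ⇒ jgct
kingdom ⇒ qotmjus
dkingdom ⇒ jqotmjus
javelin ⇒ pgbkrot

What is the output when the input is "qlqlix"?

In each case the input is transformed by: shift every letter 6 places forward in the alphabet (wrapping around).
For "qlqlix" the result is "wrwrod".

wrwrod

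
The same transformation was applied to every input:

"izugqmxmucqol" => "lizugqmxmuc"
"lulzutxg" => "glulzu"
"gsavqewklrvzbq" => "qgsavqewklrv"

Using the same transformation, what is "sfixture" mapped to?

Each output is the input with this applied: move the last 3 characters to the front (rotate right by 3), then delete the first 2 characters.
Starting from "sfixture": after the first operation, "uresfixt"; after the second, "esfixt".

esfixt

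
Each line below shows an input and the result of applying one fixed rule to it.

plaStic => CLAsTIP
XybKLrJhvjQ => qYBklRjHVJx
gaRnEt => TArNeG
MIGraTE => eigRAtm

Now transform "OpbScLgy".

The transformation: flip the case of every letter, then swap the first and last characters.
"OpbScLgy" → "YPBsClGo".

YPBsClGo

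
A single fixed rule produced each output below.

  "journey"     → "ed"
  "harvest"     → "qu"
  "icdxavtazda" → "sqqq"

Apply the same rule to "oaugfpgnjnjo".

qvdz

Looking at the pairs, the operation is to shift every letter 10 places backward in the alphabet (wrapping around), then keep one character in every 3, starting at position 2 (positions 2nd, 5th, 8th, ...).
Doing the same to "oaugfpgnjnjo": "qvdz".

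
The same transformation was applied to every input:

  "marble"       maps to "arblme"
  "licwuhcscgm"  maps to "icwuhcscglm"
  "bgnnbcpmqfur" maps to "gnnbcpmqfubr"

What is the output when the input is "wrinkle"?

rinklwe

What's happening: swap the first and last characters, then move the first character to the end.
Starting from "wrinkle": after the first operation, "erinklw"; after the second, "rinklwe".
(Check on "licwuhcscgm": → "micwuhcscgl" → "icwuhcscglm" ✓)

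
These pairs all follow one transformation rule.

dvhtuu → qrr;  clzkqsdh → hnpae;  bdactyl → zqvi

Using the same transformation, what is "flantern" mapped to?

Rule — shift every letter 3 places backward in the alphabet (wrapping around), then delete the first 3 characters.
Starting from "flantern": after the first operation, "cixkqbok"; after the second, "kqbok".

kqbok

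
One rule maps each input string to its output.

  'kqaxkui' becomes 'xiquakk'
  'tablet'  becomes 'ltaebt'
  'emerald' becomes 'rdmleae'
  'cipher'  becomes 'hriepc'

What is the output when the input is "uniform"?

What's happening: take characters alternately from the front and the back (1st, last, 2nd, 2nd-last, ...), then swap the first and last characters.
Applying both steps to "uniform": "umnriof", then "fmnriou".
(Check on "emerald": → "edmlear" → "rdmleae" ✓)

fmnriou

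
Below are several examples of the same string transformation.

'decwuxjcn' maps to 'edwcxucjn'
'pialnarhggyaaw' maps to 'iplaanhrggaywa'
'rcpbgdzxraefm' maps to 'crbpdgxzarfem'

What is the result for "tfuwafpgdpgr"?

ftwufagppdrg

Looking at the pairs, the operation is to swap each adjacent pair of characters (1↔2, 3↔4, ...).
Applying that to "tfuwafpgdpgr" gives "ftwufagppdrg".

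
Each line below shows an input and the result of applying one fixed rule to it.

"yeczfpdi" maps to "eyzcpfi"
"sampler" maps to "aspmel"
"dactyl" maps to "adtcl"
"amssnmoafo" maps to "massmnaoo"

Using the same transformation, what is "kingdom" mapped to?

ikgnod

The rule is to swap each adjacent pair of characters (1↔2, 3↔4, ...), then delete the last character.
Doing the same to "kingdom": "ikgnod".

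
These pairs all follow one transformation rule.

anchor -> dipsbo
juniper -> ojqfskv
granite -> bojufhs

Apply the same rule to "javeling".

wfmjohkb

The transformation: shift every letter 1 place forward in the alphabet (wrapping around), then move the first 2 characters to the end (rotate left by 2).
On "javeling": the first step gives "kbwfmjoh", and the second then gives "wfmjohkb".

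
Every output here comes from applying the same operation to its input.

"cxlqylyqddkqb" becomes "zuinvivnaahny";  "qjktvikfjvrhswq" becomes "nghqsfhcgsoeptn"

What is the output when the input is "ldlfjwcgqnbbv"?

iaicgtzdnkyys

The rule is to shift every letter 3 places backward in the alphabet (wrapping around).
Doing the same to "ldlfjwcgqnbbv": "iaicgtzdnkyys".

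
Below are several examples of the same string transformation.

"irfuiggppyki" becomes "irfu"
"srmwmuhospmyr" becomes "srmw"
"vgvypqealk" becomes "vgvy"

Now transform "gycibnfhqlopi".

Rule — keep only the first 4 characters.
For "gycibnfhqlopi" the result is "gyci".

gyci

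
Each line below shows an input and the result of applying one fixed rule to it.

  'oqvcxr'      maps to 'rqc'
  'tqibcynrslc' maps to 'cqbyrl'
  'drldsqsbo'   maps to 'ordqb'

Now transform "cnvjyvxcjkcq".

The pattern: move the last character to the front, then keep every other character starting from the first (positions 1st, 3rd, 5th, ...).
Applying both steps to "cnvjyvxcjkcq": "qcnvjyvxcjkc", then "qnjvck".

qnjvck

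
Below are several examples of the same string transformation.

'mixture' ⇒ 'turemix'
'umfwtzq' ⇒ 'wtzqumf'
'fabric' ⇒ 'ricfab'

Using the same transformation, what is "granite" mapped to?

In each case the input is transformed by: move the first 3 characters to the end (rotate left by 3).
Doing the same to "granite": "nitegra".

nitegra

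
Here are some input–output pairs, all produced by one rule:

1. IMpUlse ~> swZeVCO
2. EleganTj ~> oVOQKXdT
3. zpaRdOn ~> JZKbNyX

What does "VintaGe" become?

fSXDKqO

In each case the input is transformed by: shift every letter 10 places forward in the alphabet (wrapping around), then flip the case of every letter.
Applying both steps to "VintaGe": "FsxdkQo", then "fSXDKqO".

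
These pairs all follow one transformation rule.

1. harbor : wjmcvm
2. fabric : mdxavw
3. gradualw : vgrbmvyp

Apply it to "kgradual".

The pattern: move the last 3 characters to the front (rotate right by 3), then shift every letter 5 places backward in the alphabet (wrapping around).
Working it through for "kgradual": intermediate "ualkgrad", final "pvgfbmvy".

pvgfbmvy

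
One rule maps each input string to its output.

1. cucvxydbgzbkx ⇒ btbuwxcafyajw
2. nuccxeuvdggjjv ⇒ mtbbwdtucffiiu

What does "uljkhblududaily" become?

tkijgaktctczhkx

Looking at the pairs, the operation is to shift every letter 1 place backward in the alphabet (wrapping around).
So "uljkhblududaily" becomes "tkijgaktctczhkx".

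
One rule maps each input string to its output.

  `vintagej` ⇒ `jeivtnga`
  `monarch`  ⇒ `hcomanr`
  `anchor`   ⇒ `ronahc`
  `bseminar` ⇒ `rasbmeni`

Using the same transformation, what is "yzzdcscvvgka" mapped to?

In each case the input is transformed by: move the last 2 characters to the front (rotate right by 2), then swap each adjacent pair of characters (1↔2, 3↔4, ...).
Working it through for "yzzdcscvvgka": intermediate "kayzzdcscvvg", final "akzydzscvcgv".

akzydzscvcgv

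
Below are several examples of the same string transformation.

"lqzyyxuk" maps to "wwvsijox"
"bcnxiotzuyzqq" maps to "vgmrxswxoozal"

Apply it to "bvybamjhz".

In each case the input is transformed by: move the first 3 characters to the end (rotate left by 3), then shift every letter 2 places backward in the alphabet (wrapping around).
Applying both steps to "bvybamjhz": "bamjhzbvy", then "zykhfxztw".

zykhfxztw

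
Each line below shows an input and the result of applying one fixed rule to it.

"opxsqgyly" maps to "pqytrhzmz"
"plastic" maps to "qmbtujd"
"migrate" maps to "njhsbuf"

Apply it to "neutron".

ofvuspo

In each case the input is transformed by: shift every letter 1 place forward in the alphabet (wrapping around).
"neutron" → "ofvuspo".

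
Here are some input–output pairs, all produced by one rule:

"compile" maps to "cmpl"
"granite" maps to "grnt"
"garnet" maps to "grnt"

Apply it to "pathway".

pthwy

Each output is the input with this applied: remove every vowel.
"pathway" → "pthwy".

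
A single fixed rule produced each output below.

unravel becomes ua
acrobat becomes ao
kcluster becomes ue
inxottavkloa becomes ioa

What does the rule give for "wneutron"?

What's happening: keep one character in every 3, starting at position 1 (positions 1st, 4th, 7th, ...), then keep only the vowels.
For "wneutron" the result is "uo".

uo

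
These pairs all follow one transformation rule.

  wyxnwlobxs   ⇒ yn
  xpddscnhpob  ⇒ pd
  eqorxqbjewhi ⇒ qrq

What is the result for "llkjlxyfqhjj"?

ljx

The rule is to keep every other character starting from the second (positions 2nd, 4th, 6th, ...), then delete the last 3 characters.
Working it through for "llkjlxyfqhjj": intermediate "ljxfhj", final "ljx".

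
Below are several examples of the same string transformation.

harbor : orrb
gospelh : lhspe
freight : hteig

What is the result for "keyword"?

The transformation: delete the first 2 characters, then move the last 2 characters to the front (rotate right by 2).
On "keyword": the first step gives "yword", and the second then gives "rdywo".

rdywo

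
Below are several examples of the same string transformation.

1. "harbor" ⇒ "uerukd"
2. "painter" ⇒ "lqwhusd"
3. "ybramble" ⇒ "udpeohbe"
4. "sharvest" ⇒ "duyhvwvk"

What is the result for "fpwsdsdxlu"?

zvgvgaoxis

Each output is the input with this applied: shift every letter 3 places forward in the alphabet (wrapping around), then move the first 2 characters to the end (rotate left by 2).
On "fpwsdsdxlu": the first step gives "iszvgvgaox", and the second then gives "zvgvgaoxis".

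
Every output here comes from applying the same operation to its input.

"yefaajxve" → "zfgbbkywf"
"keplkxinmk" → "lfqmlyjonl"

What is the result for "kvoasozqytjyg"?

Each output is the input with this applied: shift every letter 1 place forward in the alphabet (wrapping around).
For "kvoasozqytjyg" the result is "lwpbtparzukzh".

lwpbtparzukzh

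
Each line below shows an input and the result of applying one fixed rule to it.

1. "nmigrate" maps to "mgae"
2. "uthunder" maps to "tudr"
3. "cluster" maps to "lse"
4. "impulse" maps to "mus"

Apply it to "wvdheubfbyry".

The transformation: keep every other character starting from the second (positions 2nd, 4th, 6th, ...).
"wvdheubfbyry" → "vhufyy".

vhufyy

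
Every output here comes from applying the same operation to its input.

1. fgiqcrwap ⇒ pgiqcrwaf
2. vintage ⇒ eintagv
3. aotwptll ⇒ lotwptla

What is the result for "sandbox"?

Looking at the pairs, the operation is to swap the first and last characters.
On "sandbox" that produces "xandbos".

xandbos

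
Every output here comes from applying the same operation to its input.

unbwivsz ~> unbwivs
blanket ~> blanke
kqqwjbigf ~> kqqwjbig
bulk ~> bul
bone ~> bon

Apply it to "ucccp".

uccc

Each output is the input with this applied: delete the last character.
For "ucccp" the result is "uccc".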